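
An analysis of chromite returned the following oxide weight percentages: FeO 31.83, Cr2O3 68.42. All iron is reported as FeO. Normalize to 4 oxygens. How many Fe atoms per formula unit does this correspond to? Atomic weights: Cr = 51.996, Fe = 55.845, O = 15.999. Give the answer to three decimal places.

FeO (M=71.844): mol = 0.44304; Fe = 0.44304, O = 0.44304.
Cr2O3 (M=151.989): mol = 0.45016; Cr = 0.90032, O = 1.35048.
ΣO = 1.79352; factor = 4/ΣO = 2.23025.
Fe apfu = 0.44304 × 2.23025 = 0.988.

0.988 Fe apfu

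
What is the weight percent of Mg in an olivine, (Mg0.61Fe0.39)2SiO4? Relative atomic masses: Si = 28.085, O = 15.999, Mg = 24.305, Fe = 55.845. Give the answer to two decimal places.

Molar mass of (Mg0.61Fe0.39)2SiO4: 1.22*24.305 + 0.78*55.845 + 1*28.085 + 4*15.999 = 165.292 g/mol.
Mass of Mg per formula unit: 1.22 × 24.305 = 29.652 g.
Weight fraction Mg = 29.652 / 165.292 = 0.1794.

17.94 mass %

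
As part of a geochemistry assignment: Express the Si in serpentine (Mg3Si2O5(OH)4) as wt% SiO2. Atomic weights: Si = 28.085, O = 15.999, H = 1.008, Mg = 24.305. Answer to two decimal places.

43.36 wt%

M(Mg3Si2O5(OH)4) = 277.108 g/mol; M(SiO2) = 60.083 g/mol.
Moles SiO2 per formula unit = 2 Si ÷ 1 = 2.0000.
SiO2 fraction = (2.0000 × 60.083) / 277.108 = 120.166/277.108 = 0.4336.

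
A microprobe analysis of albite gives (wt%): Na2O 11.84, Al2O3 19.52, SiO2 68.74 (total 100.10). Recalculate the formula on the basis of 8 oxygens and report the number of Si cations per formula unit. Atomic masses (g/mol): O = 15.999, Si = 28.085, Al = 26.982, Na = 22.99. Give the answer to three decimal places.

11.84 wt% Na2O ÷ 61.979 g/mol = 0.19103 mol, giving 0.38206 Na and 0.19103 O.
19.52 wt% Al2O3 ÷ 101.961 g/mol = 0.19145 mol, giving 0.38290 Al and 0.57435 O.
68.74 wt% SiO2 ÷ 60.083 g/mol = 1.14408 mol, giving 1.14408 Si and 2.28816 O.
Oxygen sums to 3.05354; scaling by 8/3.05354 = 2.61991 puts the formula on 8 O.
Si: 1.14408 × 2.61991 = 2.997 atoms per formula unit.

2.997 Si apfu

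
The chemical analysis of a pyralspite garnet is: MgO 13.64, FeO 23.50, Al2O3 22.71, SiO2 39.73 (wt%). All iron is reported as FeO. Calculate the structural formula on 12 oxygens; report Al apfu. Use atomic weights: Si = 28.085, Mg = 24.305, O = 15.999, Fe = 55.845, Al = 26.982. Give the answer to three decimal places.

MgO: 13.64/40.304 = 0.33843 mol → 0.33843 mol Mg, 0.33843 mol O.
FeO: 23.50/71.844 = 0.32710 mol → 0.32710 mol Fe, 0.32710 mol O.
Al2O3: 22.71/101.961 = 0.22273 mol → 0.44546 mol Al, 0.66819 mol O.
SiO2: 39.73/60.083 = 0.66125 mol → 0.66125 mol Si, 1.32250 mol O.
Total oxygen = 2.65622 mol. Normalization factor = 12/2.65622 = 4.51770.
Al per 12 O = 0.44546 × 4.51770 = 2.012.

2.012 Al apfu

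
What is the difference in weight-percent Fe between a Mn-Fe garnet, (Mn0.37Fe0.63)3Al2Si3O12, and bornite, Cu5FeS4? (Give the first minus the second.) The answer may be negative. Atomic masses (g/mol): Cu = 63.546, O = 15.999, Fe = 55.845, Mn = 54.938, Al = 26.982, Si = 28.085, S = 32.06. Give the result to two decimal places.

10.12 percentage points

M((Mn0.37Fe0.63)3Al2Si3O12) = 496.735 g/mol, so wt% Fe = 105.547/496.735 × 100 = 21.25%.
M(Cu5FeS4) = 501.815 g/mol, so wt% Fe = 55.845/501.815 × 100 = 11.13%.
21.25 − 11.13 = 10.12 pp.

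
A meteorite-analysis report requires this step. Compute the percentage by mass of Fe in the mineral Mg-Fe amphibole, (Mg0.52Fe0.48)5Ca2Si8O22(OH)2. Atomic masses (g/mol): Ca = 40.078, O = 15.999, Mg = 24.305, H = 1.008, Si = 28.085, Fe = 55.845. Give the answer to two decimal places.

15.09 weight percent

Formula mass = 2.60×24.305 + 2.40×55.845 + 2×40.078 + 8×28.085 + 24×15.999 + 2×1.008 = 888.049 g/mol, of which 134.028 g is Fe.
So Fe makes up 134.028/888.049 = 0.1509 of the mass, i.e. 15.09%.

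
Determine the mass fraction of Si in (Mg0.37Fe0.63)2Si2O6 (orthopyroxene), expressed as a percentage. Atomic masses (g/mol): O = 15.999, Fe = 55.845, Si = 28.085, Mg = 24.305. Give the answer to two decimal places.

23.35 mass %

M((Mg0.37Fe0.63)2Si2O6) = 240.514 g/mol.
Si contributes 2 × 28.085 = 56.170 g per mole.
56.170/240.514 = 0.2335 → 23.35%.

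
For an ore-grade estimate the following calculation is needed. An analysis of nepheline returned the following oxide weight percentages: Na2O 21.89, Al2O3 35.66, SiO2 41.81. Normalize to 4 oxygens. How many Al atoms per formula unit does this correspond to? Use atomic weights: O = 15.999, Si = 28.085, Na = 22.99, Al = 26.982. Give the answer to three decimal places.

Na2O (M=61.979): mol = 0.35318; Na = 0.70636, O = 0.35318.
Al2O3 (M=101.961): mol = 0.34974; Al = 0.69948, O = 1.04922.
SiO2 (M=60.083): mol = 0.69587; Si = 0.69587, O = 1.39174.
ΣO = 2.79414; factor = 4/ΣO = 1.43157.
Al apfu = 0.69948 × 1.43157 = 1.001.

1.001 Al apfu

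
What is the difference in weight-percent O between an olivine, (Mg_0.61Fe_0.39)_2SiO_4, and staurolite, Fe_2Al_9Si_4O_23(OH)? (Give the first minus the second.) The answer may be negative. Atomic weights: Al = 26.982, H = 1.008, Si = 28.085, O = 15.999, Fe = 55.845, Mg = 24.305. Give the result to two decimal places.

First mineral: 63.996 g O in 165.292 g formula = 38.72 wt% O.
Second mineral: 383.976 g O in 851.852 g formula = 45.08 wt% O.
38.72% − 45.08% gives a difference of -6.36 percentage points.

-6.36 percentage points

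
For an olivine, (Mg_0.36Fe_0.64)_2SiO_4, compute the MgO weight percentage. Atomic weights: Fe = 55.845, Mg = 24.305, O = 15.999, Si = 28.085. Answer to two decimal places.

Molar mass of (Mg_0.36Fe_0.64)_2SiO_4 = 0.72×24.305 + 1.28×55.845 + 1×28.085 + 4×15.999 = 181.062 g/mol.
Each formula unit contains 0.72 Mg, equivalent to 0.72/1 = 0.7200 mol MgO.
M(MgO) = 1×24.305 + 1×15.999 = 40.304 g/mol.
Mass of MgO per formula unit = 0.7200 × 40.304 = 29.019 g.
MgO wt% = 29.019 / 181.062 × 100 = 16.03%.

16.03 wt%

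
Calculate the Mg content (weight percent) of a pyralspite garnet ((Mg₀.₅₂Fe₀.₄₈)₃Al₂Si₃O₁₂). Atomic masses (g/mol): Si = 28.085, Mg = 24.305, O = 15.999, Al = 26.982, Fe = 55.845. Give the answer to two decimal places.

8.45 weight percent

Formula mass = 1.56·24.305 + 1.44·55.845 + 2·26.982 + 3·28.085 + 12·15.999 = 448.540 g/mol, of which 37.916 g is Mg.
So Mg makes up 37.916/448.540 = 0.0845 of the mass, i.e. 8.45%.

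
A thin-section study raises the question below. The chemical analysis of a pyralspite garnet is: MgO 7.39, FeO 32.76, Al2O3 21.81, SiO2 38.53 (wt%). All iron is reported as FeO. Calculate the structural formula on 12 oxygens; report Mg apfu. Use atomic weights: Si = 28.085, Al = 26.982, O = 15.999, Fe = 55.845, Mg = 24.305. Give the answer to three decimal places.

0.858 Mg apfu

MgO: 7.39/40.304 = 0.18336 mol → 0.18336 mol Mg, 0.18336 mol O.
FeO: 32.76/71.844 = 0.45599 mol → 0.45599 mol Fe, 0.45599 mol O.
Al2O3: 21.81/101.961 = 0.21391 mol → 0.42782 mol Al, 0.64173 mol O.
SiO2: 38.53/60.083 = 0.64128 mol → 0.64128 mol Si, 1.28256 mol O.
Total oxygen = 2.56364 mol. Normalization factor = 12/2.56364 = 4.68084.
Mg per 12 O = 0.18336 × 4.68084 = 0.858.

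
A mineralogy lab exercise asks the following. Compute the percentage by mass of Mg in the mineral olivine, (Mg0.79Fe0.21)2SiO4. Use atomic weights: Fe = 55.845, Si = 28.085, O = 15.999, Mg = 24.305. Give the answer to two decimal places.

24.95 wt%

M((Mg0.79Fe0.21)2SiO4) = 153.938 g/mol.
Mg contributes 1.58 × 24.305 = 38.402 g per mole.
38.402/153.938 = 0.2495 → 24.95%.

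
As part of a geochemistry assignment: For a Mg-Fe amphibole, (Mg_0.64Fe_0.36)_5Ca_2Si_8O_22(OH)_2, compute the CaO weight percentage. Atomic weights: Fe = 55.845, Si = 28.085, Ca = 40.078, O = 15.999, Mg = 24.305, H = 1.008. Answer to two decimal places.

12.90 wt%

Molar mass of (Mg_0.64Fe_0.36)_5Ca_2Si_8O_22(OH)_2 = 3.20*24.305 + 1.80*55.845 + 2*40.078 + 8*28.085 + 24*15.999 + 2*1.008 = 869.125 g/mol.
Each formula unit contains 2 Ca, equivalent to 2/1 = 2.0000 mol CaO.
M(CaO) = 1×40.078 + 1×15.999 = 56.077 g/mol.
Mass of CaO per formula unit = 2.0000 × 56.077 = 112.154 g.
CaO wt% = 112.154 / 869.125 × 100 = 12.90%.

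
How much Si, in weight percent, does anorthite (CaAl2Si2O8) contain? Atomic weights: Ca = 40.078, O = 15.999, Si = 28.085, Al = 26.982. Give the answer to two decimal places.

20.19 weight percent

M(CaAl2Si2O8) = 278.204 g/mol.
Si contributes 2 × 28.085 = 56.170 g per mole.
56.170/278.204 = 0.2019 → 20.19%.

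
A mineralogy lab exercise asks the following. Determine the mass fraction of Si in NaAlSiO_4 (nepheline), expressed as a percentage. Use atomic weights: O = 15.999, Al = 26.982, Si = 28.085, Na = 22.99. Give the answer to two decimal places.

Molar mass of NaAlSiO_4: 1·22.99 + 1·26.982 + 1·28.085 + 4·15.999 = 142.053 g/mol.
Mass of Si per formula unit: 1 × 28.085 = 28.085 g.
Weight fraction Si = 28.085 / 142.053 = 0.1977.

19.77 wt%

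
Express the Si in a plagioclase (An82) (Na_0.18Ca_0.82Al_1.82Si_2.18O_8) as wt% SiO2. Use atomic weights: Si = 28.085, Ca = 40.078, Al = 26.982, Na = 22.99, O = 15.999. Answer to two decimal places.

M(Na_0.18Ca_0.82Al_1.82Si_2.18O_8) = 275.327 g/mol; M(SiO2) = 60.083 g/mol.
Moles SiO2 per formula unit = 2.18 Si ÷ 1 = 2.1800.
SiO2 fraction = (2.1800 × 60.083) / 275.327 = 130.981/275.327 = 0.4757.

47.57 wt%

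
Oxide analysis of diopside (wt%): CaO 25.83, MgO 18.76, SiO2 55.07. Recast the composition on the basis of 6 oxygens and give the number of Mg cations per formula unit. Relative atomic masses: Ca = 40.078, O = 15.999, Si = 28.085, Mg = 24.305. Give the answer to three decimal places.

1.012 Mg apfu

CaO: 25.83/56.077 = 0.46062 mol → 0.46062 mol Ca, 0.46062 mol O.
MgO: 18.76/40.304 = 0.46546 mol → 0.46546 mol Mg, 0.46546 mol O.
SiO2: 55.07/60.083 = 0.91657 mol → 0.91657 mol Si, 1.83314 mol O.
Total oxygen = 2.75922 mol. Normalization factor = 6/2.75922 = 2.17453.
Mg per 6 O = 0.46546 × 2.17453 = 1.012.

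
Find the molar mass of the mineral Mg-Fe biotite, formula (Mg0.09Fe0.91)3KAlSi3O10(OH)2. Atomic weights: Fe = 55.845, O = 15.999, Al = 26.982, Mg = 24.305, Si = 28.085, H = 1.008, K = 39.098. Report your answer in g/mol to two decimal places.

M = 0.27×24.305 + 2.73×55.845 + 1×39.098 + 1×26.982 + 3×28.085 + 12×15.999 + 2×1.008

503.36 g/mol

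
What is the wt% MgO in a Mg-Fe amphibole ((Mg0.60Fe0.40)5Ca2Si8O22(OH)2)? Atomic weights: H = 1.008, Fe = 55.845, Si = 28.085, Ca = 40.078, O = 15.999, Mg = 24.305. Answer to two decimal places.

M((Mg0.60Fe0.40)5Ca2Si8O22(OH)2) = 875.433 g/mol; M(MgO) = 40.304 g/mol.
Moles MgO per formula unit = 3 Mg ÷ 1 = 3.0000.
MgO fraction = (3.0000 × 40.304) / 875.433 = 120.912/875.433 = 0.1381.

13.81 wt%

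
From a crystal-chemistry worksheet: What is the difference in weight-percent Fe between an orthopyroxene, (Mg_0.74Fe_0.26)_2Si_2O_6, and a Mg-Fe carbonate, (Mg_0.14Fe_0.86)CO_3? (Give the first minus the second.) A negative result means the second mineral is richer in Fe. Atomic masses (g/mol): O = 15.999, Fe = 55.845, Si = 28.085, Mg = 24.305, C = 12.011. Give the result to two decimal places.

Fe in (Mg_0.74Fe_0.26)_2Si_2O_6: molar mass 217.175 g/mol; 0.52×55.845 = 29.039 g → 13.37 wt%.
Fe in (Mg_0.14Fe_0.86)CO_3: molar mass 111.437 g/mol; 0.86×55.845 = 48.027 g → 43.10 wt%.
Difference = 13.37 − 43.10 = -29.73 percentage points.

-29.73 percentage points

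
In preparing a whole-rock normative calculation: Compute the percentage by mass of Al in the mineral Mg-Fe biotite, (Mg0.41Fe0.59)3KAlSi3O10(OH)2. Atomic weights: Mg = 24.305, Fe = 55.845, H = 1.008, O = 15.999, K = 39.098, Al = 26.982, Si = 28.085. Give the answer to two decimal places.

5.70 mass %

Molar mass of (Mg0.41Fe0.59)3KAlSi3O10(OH)2: 1.23·24.305 + 1.77·55.845 + 1·39.098 + 1·26.982 + 3·28.085 + 12·15.999 + 2·1.008 = 473.080 g/mol.
Mass of Al per formula unit: 1 × 26.982 = 26.982 g.
Weight fraction Al = 26.982 / 473.080 = 0.0570.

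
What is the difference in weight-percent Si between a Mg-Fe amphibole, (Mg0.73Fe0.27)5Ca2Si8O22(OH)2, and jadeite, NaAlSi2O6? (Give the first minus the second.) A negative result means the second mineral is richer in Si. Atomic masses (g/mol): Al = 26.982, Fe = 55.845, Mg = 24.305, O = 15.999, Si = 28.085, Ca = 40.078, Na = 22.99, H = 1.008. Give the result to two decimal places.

M((Mg0.73Fe0.27)5Ca2Si8O22(OH)2) = 854.932 g/mol, so wt% Si = 224.680/854.932 × 100 = 26.28%.
M(NaAlSi2O6) = 202.136 g/mol, so wt% Si = 56.170/202.136 × 100 = 27.79%.
26.28 − 27.79 = -1.51 pp.

-1.51 percentage points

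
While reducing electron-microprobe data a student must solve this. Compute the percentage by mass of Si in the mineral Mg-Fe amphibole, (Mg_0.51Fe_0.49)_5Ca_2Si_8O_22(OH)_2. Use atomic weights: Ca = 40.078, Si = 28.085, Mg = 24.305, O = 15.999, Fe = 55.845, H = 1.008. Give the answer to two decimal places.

25.26 weight percent

Molar mass of (Mg_0.51Fe_0.49)_5Ca_2Si_8O_22(OH)_2: 2.55*24.305 + 2.45*55.845 + 2*40.078 + 8*28.085 + 24*15.999 + 2*1.008 = 889.626 g/mol.
Mass of Si per formula unit: 8 × 28.085 = 224.680 g.
Weight fraction Si = 224.680 / 889.626 = 0.2526.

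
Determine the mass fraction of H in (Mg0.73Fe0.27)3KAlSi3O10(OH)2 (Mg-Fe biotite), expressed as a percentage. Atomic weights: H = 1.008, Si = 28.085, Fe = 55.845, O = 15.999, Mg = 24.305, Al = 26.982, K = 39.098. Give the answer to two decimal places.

0.46 wt%

M((Mg0.73Fe0.27)3KAlSi3O10(OH)2) = 442.801 g/mol.
H contributes 2 × 1.008 = 2.016 g per mole.
2.016/442.801 = 0.0046 → 0.46%.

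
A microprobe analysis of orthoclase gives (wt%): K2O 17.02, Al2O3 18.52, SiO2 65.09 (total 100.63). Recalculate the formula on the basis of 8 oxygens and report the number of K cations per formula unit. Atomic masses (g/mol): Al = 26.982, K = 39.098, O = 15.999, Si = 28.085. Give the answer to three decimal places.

K2O: 17.02/94.195 = 0.18069 mol → 0.36138 mol K, 0.18069 mol O.
Al2O3: 18.52/101.961 = 0.18164 mol → 0.36328 mol Al, 0.54492 mol O.
SiO2: 65.09/60.083 = 1.08333 mol → 1.08333 mol Si, 2.16666 mol O.
Total oxygen = 2.89227 mol. Normalization factor = 8/2.89227 = 2.76599.
K per 8 O = 0.36138 × 2.76599 = 1.000.

1.000 K apfu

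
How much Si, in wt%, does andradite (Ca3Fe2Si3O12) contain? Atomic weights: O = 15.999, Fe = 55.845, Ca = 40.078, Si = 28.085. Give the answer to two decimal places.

16.58 wt%

Molar mass of Ca3Fe2Si3O12: 3·40.078 + 2·55.845 + 3·28.085 + 12·15.999 = 508.167 g/mol.
Mass of Si per formula unit: 3 × 28.085 = 84.255 g.
Weight fraction Si = 84.255 / 508.167 = 0.1658.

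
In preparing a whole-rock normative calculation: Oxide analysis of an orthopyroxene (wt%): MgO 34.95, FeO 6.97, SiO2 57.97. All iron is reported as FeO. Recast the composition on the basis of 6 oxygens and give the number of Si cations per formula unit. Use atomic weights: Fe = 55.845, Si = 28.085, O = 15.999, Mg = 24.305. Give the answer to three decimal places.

MgO: 34.95/40.304 = 0.86716 mol → 0.86716 mol Mg, 0.86716 mol O.
FeO: 6.97/71.844 = 0.09702 mol → 0.09702 mol Fe, 0.09702 mol O.
SiO2: 57.97/60.083 = 0.96483 mol → 0.96483 mol Si, 1.92966 mol O.
Total oxygen = 2.89384 mol. Normalization factor = 6/2.89384 = 2.07337.
Si per 6 O = 0.96483 × 2.07337 = 2.000.

2.000 Si apfu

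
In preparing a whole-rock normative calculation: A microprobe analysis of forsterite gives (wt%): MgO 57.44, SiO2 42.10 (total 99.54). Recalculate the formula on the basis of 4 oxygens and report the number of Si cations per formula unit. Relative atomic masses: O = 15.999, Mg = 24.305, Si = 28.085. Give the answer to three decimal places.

MgO: 57.44/40.304 = 1.42517 mol → 1.42517 mol Mg, 1.42517 mol O.
SiO2: 42.10/60.083 = 0.70070 mol → 0.70070 mol Si, 1.40140 mol O.
Total oxygen = 2.82657 mol. Normalization factor = 4/2.82657 = 1.41514.
Si per 4 O = 0.70070 × 1.41514 = 0.992.

0.992 Si apfu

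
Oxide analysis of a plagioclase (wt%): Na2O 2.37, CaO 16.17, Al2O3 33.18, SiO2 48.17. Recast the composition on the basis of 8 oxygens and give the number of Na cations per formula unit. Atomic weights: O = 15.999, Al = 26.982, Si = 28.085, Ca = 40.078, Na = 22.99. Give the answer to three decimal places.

Na2O (M=61.979): mol = 0.03824; Na = 0.07648, O = 0.03824.
CaO (M=56.077): mol = 0.28835; Ca = 0.28835, O = 0.28835.
Al2O3 (M=101.961): mol = 0.32542; Al = 0.65084, O = 0.97626.
SiO2 (M=60.083): mol = 0.80172; Si = 0.80172, O = 1.60344.
ΣO = 2.90629; factor = 8/ΣO = 2.75265.
Na apfu = 0.07648 × 2.75265 = 0.211.

0.211 Na apfu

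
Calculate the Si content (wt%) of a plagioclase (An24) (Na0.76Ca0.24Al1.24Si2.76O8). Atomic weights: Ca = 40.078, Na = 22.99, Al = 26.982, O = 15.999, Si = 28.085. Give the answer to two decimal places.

29.13 wt%

M(Na0.76Ca0.24Al1.24Si2.76O8) = 266.055 g/mol.
Si contributes 2.76 × 28.085 = 77.515 g per mole.
77.515/266.055 = 0.2913 → 29.13%.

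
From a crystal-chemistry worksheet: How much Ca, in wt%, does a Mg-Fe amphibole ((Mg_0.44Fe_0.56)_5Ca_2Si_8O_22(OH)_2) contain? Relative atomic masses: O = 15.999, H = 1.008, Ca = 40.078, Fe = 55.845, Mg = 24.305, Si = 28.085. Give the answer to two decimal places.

8.90 wt%

Formula mass = 2.20*24.305 + 2.80*55.845 + 2*40.078 + 8*28.085 + 24*15.999 + 2*1.008 = 900.665 g/mol, of which 80.156 g is Ca.
So Ca makes up 80.156/900.665 = 0.0890 of the mass, i.e. 8.90%.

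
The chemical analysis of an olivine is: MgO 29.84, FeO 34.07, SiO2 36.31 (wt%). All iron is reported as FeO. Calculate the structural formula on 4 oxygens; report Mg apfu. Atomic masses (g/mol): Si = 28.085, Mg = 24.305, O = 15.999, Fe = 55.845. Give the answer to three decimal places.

MgO (M=40.304): mol = 0.74037; Mg = 0.74037, O = 0.74037.
FeO (M=71.844): mol = 0.47422; Fe = 0.47422, O = 0.47422.
SiO2 (M=60.083): mol = 0.60433; Si = 0.60433, O = 1.20866.
ΣO = 2.42325; factor = 4/ΣO = 1.65068.
Mg apfu = 0.74037 × 1.65068 = 1.222.

1.222 Mg apfu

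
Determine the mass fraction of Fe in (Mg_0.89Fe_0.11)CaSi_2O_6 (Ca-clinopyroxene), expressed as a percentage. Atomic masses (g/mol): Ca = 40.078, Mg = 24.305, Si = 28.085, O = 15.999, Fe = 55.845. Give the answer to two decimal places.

M((Mg_0.89Fe_0.11)CaSi_2O_6) = 220.016 g/mol.
Fe contributes 0.11 × 55.845 = 6.143 g per mole.
6.143/220.016 = 0.0279 → 2.79%.

2.79 weight percent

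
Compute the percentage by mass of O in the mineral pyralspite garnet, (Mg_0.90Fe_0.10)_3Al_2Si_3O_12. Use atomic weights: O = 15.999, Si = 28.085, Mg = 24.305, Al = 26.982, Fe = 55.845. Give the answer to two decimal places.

46.53 weight percent

M((Mg_0.90Fe_0.10)_3Al_2Si_3O_12) = 412.584 g/mol.
O contributes 12 × 15.999 = 191.988 g per mole.
191.988/412.584 = 0.4653 → 46.53%.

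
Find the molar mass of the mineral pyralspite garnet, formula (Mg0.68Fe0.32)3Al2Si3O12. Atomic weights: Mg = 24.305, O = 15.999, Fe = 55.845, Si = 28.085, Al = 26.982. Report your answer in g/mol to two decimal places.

433.40 g/mol

The formula mass is the sum 2.04×24.305 + 0.96×55.845 + 2×26.982 + 3×28.085 + 12×15.999.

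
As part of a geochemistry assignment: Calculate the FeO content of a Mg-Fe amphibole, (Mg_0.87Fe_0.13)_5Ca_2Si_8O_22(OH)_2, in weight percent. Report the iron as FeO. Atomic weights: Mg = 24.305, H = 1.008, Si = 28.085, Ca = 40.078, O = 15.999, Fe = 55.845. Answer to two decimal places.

M((Mg_0.87Fe_0.13)_5Ca_2Si_8O_22(OH)_2) = 832.854 g/mol; M(FeO) = 71.844 g/mol.
Moles FeO per formula unit = 0.65 Fe ÷ 1 = 0.6500.
FeO fraction = (0.6500 × 71.844) / 832.854 = 46.699/832.854 = 0.0561.

5.61 wt%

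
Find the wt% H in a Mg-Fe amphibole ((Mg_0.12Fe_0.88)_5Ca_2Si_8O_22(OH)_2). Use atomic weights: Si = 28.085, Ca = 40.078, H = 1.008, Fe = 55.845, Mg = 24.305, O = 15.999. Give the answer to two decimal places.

M((Mg_0.12Fe_0.88)_5Ca_2Si_8O_22(OH)_2) = 951.129 g/mol.
H contributes 2 × 1.008 = 2.016 g per mole.
2.016/951.129 = 0.0021 → 0.21%.

0.21 weight percent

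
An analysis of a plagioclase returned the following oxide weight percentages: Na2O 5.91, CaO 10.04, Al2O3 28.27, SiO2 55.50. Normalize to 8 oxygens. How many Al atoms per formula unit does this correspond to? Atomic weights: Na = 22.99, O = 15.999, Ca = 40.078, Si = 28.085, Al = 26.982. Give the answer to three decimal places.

Na2O: 5.91/61.979 = 0.09535 mol → 0.19070 mol Na, 0.09535 mol O.
CaO: 10.04/56.077 = 0.17904 mol → 0.17904 mol Ca, 0.17904 mol O.
Al2O3: 28.27/101.961 = 0.27726 mol → 0.55452 mol Al, 0.83178 mol O.
SiO2: 55.50/60.083 = 0.92372 mol → 0.92372 mol Si, 1.84744 mol O.
Total oxygen = 2.95361 mol. Normalization factor = 8/2.95361 = 2.70855.
Al per 8 O = 0.55452 × 2.70855 = 1.502.

1.502 Al apfu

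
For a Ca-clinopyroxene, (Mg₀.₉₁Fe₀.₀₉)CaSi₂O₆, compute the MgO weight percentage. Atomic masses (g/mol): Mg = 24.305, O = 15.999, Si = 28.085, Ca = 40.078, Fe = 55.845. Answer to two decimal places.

M((Mg₀.₉₁Fe₀.₀₉)CaSi₂O₆) = 219.386 g/mol; M(MgO) = 40.304 g/mol.
Moles MgO per formula unit = 0.91 Mg ÷ 1 = 0.9100.
MgO fraction = (0.9100 × 40.304) / 219.386 = 36.677/219.386 = 0.1672.

16.72 wt%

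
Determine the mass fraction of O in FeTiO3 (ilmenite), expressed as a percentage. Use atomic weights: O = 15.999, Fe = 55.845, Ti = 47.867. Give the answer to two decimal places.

31.64 wt%

M(FeTiO3) = 151.709 g/mol.
O contributes 3 × 15.999 = 47.997 g per mole.
47.997/151.709 = 0.3164 → 31.64%.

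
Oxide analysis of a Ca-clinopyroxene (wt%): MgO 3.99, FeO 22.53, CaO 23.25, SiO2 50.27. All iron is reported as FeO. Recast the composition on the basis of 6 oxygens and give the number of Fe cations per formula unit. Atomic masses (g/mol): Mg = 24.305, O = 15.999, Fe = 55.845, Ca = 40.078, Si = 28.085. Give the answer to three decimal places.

MgO: 3.99/40.304 = 0.09900 mol → 0.09900 mol Mg, 0.09900 mol O.
FeO: 22.53/71.844 = 0.31360 mol → 0.31360 mol Fe, 0.31360 mol O.
CaO: 23.25/56.077 = 0.41461 mol → 0.41461 mol Ca, 0.41461 mol O.
SiO2: 50.27/60.083 = 0.83668 mol → 0.83668 mol Si, 1.67336 mol O.
Total oxygen = 2.50057 mol. Normalization factor = 6/2.50057 = 2.39945.
Fe per 6 O = 0.31360 × 2.39945 = 0.752.

0.752 Fe apfu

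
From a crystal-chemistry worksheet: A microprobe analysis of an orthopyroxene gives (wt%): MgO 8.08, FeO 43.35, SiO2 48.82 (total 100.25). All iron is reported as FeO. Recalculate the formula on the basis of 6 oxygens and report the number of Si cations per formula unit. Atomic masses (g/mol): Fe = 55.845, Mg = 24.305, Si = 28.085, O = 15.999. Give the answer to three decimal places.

2.007 Si apfu

8.08 wt% MgO ÷ 40.304 g/mol = 0.20048 mol, giving 0.20048 Mg and 0.20048 O.
43.35 wt% FeO ÷ 71.844 g/mol = 0.60339 mol, giving 0.60339 Fe and 0.60339 O.
48.82 wt% SiO2 ÷ 60.083 g/mol = 0.81254 mol, giving 0.81254 Si and 1.62508 O.
Oxygen sums to 2.42895; scaling by 6/2.42895 = 2.47020 puts the formula on 6 O.
Si: 0.81254 × 2.47020 = 2.007 atoms per formula unit.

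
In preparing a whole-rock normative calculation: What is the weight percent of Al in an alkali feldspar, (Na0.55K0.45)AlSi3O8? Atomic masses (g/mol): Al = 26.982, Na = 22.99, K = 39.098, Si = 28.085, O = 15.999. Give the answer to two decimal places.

10.01 wt%

Molar mass of (Na0.55K0.45)AlSi3O8: 0.55*22.99 + 0.45*39.098 + 1*26.982 + 3*28.085 + 8*15.999 = 269.468 g/mol.
Mass of Al per formula unit: 1 × 26.982 = 26.982 g.
Weight fraction Al = 26.982 / 269.468 = 0.1001.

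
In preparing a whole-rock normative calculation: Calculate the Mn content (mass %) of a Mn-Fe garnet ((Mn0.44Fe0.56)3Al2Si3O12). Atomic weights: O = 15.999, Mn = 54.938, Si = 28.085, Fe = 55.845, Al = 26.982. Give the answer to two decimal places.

14.60 mass %

M((Mn0.44Fe0.56)3Al2Si3O12) = 496.545 g/mol.
Mn contributes 1.32 × 54.938 = 72.518 g per mole.
72.518/496.545 = 0.1460 → 14.60%.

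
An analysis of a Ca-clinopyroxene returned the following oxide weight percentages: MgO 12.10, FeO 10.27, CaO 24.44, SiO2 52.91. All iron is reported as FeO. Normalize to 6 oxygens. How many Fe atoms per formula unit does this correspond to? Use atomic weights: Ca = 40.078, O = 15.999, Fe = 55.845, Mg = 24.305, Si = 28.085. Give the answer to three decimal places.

12.10 wt% MgO ÷ 40.304 g/mol = 0.30022 mol, giving 0.30022 Mg and 0.30022 O.
10.27 wt% FeO ÷ 71.844 g/mol = 0.14295 mol, giving 0.14295 Fe and 0.14295 O.
24.44 wt% CaO ÷ 56.077 g/mol = 0.43583 mol, giving 0.43583 Ca and 0.43583 O.
52.91 wt% SiO2 ÷ 60.083 g/mol = 0.88062 mol, giving 0.88062 Si and 1.76124 O.
Oxygen sums to 2.64024; scaling by 6/2.64024 = 2.27252 puts the formula on 6 O.
Fe: 0.14295 × 2.27252 = 0.325 atoms per formula unit.

0.325 Fe apfu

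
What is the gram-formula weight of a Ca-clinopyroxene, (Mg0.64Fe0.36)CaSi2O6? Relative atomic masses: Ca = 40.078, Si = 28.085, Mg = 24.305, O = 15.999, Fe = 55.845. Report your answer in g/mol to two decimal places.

The formula mass is the sum 0.64(24.305) + 0.36(55.845) + 1(40.078) + 2(28.085) + 6(15.999).

227.90 g/mol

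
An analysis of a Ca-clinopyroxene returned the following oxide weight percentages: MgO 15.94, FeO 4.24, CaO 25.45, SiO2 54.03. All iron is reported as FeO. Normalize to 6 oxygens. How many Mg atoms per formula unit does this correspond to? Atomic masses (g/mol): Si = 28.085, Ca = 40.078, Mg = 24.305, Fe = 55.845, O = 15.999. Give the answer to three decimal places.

0.877 Mg apfu

15.94 wt% MgO ÷ 40.304 g/mol = 0.39549 mol, giving 0.39549 Mg and 0.39549 O.
4.24 wt% FeO ÷ 71.844 g/mol = 0.05902 mol, giving 0.05902 Fe and 0.05902 O.
25.45 wt% CaO ÷ 56.077 g/mol = 0.45384 mol, giving 0.45384 Ca and 0.45384 O.
54.03 wt% SiO2 ÷ 60.083 g/mol = 0.89926 mol, giving 0.89926 Si and 1.79852 O.
Oxygen sums to 2.70687; scaling by 6/2.70687 = 2.21658 puts the formula on 6 O.
Mg: 0.39549 × 2.21658 = 0.877 atoms per formula unit.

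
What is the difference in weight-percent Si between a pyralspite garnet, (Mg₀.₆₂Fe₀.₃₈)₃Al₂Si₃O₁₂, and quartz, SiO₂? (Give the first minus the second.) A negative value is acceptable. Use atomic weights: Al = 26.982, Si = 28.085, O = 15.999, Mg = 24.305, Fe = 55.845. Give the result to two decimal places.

Si in (Mg₀.₆₂Fe₀.₃₈)₃Al₂Si₃O₁₂: molar mass 439.078 g/mol; 3×28.085 = 84.255 g → 19.19 wt%.
Si in SiO₂: molar mass 60.083 g/mol; 1×28.085 = 28.085 g → 46.74 wt%.
Difference = 19.19 − 46.74 = -27.55 percentage points.

-27.55 percentage points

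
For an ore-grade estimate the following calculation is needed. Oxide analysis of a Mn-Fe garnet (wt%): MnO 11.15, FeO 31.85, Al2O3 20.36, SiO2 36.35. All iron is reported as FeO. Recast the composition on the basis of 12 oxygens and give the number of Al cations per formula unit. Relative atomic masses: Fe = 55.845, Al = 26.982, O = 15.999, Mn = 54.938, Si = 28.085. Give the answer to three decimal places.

1.989 Al apfu

MnO (M=70.937): mol = 0.15718; Mn = 0.15718, O = 0.15718.
FeO (M=71.844): mol = 0.44332; Fe = 0.44332, O = 0.44332.
Al2O3 (M=101.961): mol = 0.19968; Al = 0.39936, O = 0.59904.
SiO2 (M=60.083): mol = 0.60500; Si = 0.60500, O = 1.21000.
ΣO = 2.40954; factor = 12/ΣO = 4.98020.
Al apfu = 0.39936 × 4.98020 = 1.989.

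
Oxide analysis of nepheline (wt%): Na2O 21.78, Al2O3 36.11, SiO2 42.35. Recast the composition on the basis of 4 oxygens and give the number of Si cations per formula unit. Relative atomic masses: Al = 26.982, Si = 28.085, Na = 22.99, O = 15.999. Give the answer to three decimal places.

21.78 wt% Na2O ÷ 61.979 g/mol = 0.35141 mol, giving 0.70282 Na and 0.35141 O.
36.11 wt% Al2O3 ÷ 101.961 g/mol = 0.35416 mol, giving 0.70832 Al and 1.06248 O.
42.35 wt% SiO2 ÷ 60.083 g/mol = 0.70486 mol, giving 0.70486 Si and 1.40972 O.
Oxygen sums to 2.82361; scaling by 4/2.82361 = 1.41663 puts the formula on 4 O.
Si: 0.70486 × 1.41663 = 0.999 atoms per formula unit.

0.999 Si apfu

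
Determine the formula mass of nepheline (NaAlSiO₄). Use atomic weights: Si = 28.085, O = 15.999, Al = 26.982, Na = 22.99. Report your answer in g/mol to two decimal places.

142.05 g/mol

Na: 1 × 22.99 = 22.9900
Al: 1 × 26.982 = 26.9820
Si: 1 × 28.085 = 28.0850
O: 4 × 15.999 = 63.9960
Summing the contributions gives the formula mass.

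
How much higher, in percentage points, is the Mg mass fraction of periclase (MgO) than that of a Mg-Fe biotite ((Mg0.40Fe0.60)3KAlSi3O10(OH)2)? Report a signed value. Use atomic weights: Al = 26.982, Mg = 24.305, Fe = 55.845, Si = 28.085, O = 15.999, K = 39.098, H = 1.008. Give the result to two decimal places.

54.15 percentage points

M(MgO) = 40.304 g/mol, so wt% Mg = 24.305/40.304 × 100 = 60.30%.
M((Mg0.40Fe0.60)3KAlSi3O10(OH)2) = 474.026 g/mol, so wt% Mg = 29.166/474.026 × 100 = 6.15%.
60.30 − 6.15 = 54.15 pp.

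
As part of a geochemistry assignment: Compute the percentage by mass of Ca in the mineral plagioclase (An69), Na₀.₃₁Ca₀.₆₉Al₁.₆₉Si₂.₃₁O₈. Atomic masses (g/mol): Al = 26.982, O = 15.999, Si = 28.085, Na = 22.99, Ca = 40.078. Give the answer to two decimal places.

10.12 weight percent

M(Na₀.₃₁Ca₀.₆₉Al₁.₆₉Si₂.₃₁O₈) = 273.249 g/mol.
Ca contributes 0.69 × 40.078 = 27.654 g per mole.
27.654/273.249 = 0.1012 → 10.12%.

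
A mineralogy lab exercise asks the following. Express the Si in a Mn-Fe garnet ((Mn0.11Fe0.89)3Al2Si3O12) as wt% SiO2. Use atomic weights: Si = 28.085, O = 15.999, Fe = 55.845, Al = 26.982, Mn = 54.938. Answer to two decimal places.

M((Mn0.11Fe0.89)3Al2Si3O12) = 497.443 g/mol; M(SiO2) = 60.083 g/mol.
Moles SiO2 per formula unit = 3 Si ÷ 1 = 3.0000.
SiO2 fraction = (3.0000 × 60.083) / 497.443 = 180.249/497.443 = 0.3624.

36.24 wt%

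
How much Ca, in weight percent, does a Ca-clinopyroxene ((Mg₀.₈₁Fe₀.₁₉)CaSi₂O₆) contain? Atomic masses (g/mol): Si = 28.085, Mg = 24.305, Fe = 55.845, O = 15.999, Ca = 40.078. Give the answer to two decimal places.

18.01 weight percent

Formula mass = 0.81×24.305 + 0.19×55.845 + 1×40.078 + 2×28.085 + 6×15.999 = 222.540 g/mol, of which 40.078 g is Ca.
So Ca makes up 40.078/222.540 = 0.1801 of the mass, i.e. 18.01%.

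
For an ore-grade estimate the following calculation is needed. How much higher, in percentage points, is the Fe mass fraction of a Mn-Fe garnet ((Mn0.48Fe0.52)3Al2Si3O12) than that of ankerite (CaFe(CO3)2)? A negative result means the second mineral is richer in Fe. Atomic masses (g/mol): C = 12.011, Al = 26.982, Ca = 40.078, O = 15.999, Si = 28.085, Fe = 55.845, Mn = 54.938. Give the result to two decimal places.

-8.31 percentage points

M((Mn0.48Fe0.52)3Al2Si3O12) = 496.436 g/mol, so wt% Fe = 87.118/496.436 × 100 = 17.55%.
M(CaFe(CO3)2) = 215.939 g/mol, so wt% Fe = 55.845/215.939 × 100 = 25.86%.
17.55 − 25.86 = -8.31 pp.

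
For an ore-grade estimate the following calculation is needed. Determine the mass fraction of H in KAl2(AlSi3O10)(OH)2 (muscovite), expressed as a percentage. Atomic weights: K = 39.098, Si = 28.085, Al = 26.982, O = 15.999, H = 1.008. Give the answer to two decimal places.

0.51 mass %

Molar mass of KAl2(AlSi3O10)(OH)2: 1×39.098 + 3×26.982 + 3×28.085 + 12×15.999 + 2×1.008 = 398.303 g/mol.
Mass of H per formula unit: 2 × 1.008 = 2.016 g.
Weight fraction H = 2.016 / 398.303 = 0.0051.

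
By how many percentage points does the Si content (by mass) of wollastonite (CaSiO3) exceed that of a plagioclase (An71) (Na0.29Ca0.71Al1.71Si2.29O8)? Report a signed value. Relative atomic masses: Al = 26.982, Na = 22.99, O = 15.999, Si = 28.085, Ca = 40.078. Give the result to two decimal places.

Si in CaSiO3: molar mass 116.160 g/mol; 1×28.085 = 28.085 g → 24.18 wt%.
Si in Na0.29Ca0.71Al1.71Si2.29O8: molar mass 273.568 g/mol; 2.29×28.085 = 64.315 g → 23.51 wt%.
Difference = 24.18 − 23.51 = 0.67 percentage points.

0.67 percentage points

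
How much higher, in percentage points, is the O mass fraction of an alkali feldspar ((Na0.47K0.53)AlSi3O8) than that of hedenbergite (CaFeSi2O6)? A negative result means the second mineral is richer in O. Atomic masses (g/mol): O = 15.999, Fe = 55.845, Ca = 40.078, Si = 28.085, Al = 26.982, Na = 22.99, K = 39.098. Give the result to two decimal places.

8.58 percentage points

M((Na0.47K0.53)AlSi3O8) = 270.756 g/mol, so wt% O = 127.992/270.756 × 100 = 47.27%.
M(CaFeSi2O6) = 248.087 g/mol, so wt% O = 95.994/248.087 × 100 = 38.69%.
47.27 − 38.69 = 8.58 pp.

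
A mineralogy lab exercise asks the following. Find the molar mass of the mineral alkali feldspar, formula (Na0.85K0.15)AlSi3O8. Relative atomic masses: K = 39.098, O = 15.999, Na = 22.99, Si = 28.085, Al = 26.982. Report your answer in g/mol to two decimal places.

264.64 g/mol

Na: 0.85 × 22.99 = 19.5415
K: 0.15 × 39.098 = 5.8647
Al: 1 × 26.982 = 26.9820
Si: 3 × 28.085 = 84.2550
O: 8 × 15.999 = 127.9920
Summing the contributions gives the formula mass.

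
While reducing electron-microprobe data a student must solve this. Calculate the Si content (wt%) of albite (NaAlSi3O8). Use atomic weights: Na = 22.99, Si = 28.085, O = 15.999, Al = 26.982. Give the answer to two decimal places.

32.13 wt%

Formula mass = 1·22.99 + 1·26.982 + 3·28.085 + 8·15.999 = 262.219 g/mol, of which 84.255 g is Si.
So Si makes up 84.255/262.219 = 0.3213 of the mass, i.e. 32.13%.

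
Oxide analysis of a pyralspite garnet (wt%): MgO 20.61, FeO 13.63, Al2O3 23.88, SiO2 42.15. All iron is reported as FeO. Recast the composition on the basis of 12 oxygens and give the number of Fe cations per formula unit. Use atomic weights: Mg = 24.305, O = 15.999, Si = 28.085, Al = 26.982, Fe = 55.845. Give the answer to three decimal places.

MgO: 20.61/40.304 = 0.51136 mol → 0.51136 mol Mg, 0.51136 mol O.
FeO: 13.63/71.844 = 0.18972 mol → 0.18972 mol Fe, 0.18972 mol O.
Al2O3: 23.88/101.961 = 0.23421 mol → 0.46842 mol Al, 0.70263 mol O.
SiO2: 42.15/60.083 = 0.70153 mol → 0.70153 mol Si, 1.40306 mol O.
Total oxygen = 2.80677 mol. Normalization factor = 12/2.80677 = 4.27538.
Fe per 12 O = 0.18972 × 4.27538 = 0.811.

0.811 Fe apfu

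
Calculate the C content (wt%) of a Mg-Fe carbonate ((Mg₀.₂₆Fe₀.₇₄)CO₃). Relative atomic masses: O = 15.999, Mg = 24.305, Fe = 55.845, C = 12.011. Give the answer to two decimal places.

11.16 wt%

Formula mass = 0.26·24.305 + 0.74·55.845 + 1·12.011 + 3·15.999 = 107.653 g/mol, of which 12.011 g is C.
So C makes up 12.011/107.653 = 0.1116 of the mass, i.e. 11.16%.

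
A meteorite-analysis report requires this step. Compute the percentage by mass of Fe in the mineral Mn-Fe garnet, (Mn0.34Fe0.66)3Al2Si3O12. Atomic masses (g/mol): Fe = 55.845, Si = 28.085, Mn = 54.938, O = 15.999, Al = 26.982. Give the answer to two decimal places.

22.26 wt%

Formula mass = 1.02*54.938 + 1.98*55.845 + 2*26.982 + 3*28.085 + 12*15.999 = 496.817 g/mol, of which 110.573 g is Fe.
So Fe makes up 110.573/496.817 = 0.2226 of the mass, i.e. 22.26%.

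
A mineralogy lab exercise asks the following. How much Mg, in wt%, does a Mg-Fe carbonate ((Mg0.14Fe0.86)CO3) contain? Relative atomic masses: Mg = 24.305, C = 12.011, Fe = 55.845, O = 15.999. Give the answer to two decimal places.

3.05 wt%

M((Mg0.14Fe0.86)CO3) = 111.437 g/mol.
Mg contributes 0.14 × 24.305 = 3.403 g per mole.
3.403/111.437 = 0.0305 → 3.05%.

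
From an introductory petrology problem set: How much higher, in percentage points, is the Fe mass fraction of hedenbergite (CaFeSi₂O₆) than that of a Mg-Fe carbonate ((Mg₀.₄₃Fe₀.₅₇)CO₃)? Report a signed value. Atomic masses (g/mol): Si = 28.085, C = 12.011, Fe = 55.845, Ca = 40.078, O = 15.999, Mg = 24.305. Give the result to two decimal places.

Fe in CaFeSi₂O₆: molar mass 248.087 g/mol; 1×55.845 = 55.845 g → 22.51 wt%.
Fe in (Mg₀.₄₃Fe₀.₅₇)CO₃: molar mass 102.291 g/mol; 0.57×55.845 = 31.832 g → 31.12 wt%.
Difference = 22.51 − 31.12 = -8.61 percentage points.

-8.61 percentage points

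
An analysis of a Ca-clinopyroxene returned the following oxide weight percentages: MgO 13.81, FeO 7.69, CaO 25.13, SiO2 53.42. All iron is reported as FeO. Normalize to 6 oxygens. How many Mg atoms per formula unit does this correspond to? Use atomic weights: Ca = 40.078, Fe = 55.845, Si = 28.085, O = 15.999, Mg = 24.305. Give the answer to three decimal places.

MgO: 13.81/40.304 = 0.34265 mol → 0.34265 mol Mg, 0.34265 mol O.
FeO: 7.69/71.844 = 0.10704 mol → 0.10704 mol Fe, 0.10704 mol O.
CaO: 25.13/56.077 = 0.44813 mol → 0.44813 mol Ca, 0.44813 mol O.
SiO2: 53.42/60.083 = 0.88910 mol → 0.88910 mol Si, 1.77820 mol O.
Total oxygen = 2.67602 mol. Normalization factor = 6/2.67602 = 2.24214.
Mg per 6 O = 0.34265 × 2.24214 = 0.768.

0.768 Mg apfu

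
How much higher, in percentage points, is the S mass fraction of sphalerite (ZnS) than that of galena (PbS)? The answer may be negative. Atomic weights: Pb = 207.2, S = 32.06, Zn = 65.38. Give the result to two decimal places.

First mineral: 32.060 g S in 97.440 g formula = 32.90 wt% S.
Second mineral: 32.060 g S in 239.260 g formula = 13.40 wt% S.
32.90% − 13.40% gives a difference of 19.50 percentage points.

19.50 percentage points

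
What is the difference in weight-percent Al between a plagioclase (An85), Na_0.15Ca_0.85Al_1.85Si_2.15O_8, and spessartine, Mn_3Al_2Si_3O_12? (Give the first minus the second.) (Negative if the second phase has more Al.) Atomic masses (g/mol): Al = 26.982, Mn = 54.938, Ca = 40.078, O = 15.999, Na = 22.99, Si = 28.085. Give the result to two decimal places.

7.20 percentage points

Al in Na_0.15Ca_0.85Al_1.85Si_2.15O_8: molar mass 275.806 g/mol; 1.85×26.982 = 49.917 g → 18.10 wt%.
Al in Mn_3Al_2Si_3O_12: molar mass 495.021 g/mol; 2×26.982 = 53.964 g → 10.90 wt%.
Difference = 18.10 − 10.90 = 7.20 percentage points.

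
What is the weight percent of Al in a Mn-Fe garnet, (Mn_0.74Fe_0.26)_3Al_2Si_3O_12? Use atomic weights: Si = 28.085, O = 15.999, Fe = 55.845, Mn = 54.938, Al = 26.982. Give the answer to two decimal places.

Molar mass of (Mn_0.74Fe_0.26)_3Al_2Si_3O_12: 2.22×54.938 + 0.78×55.845 + 2×26.982 + 3×28.085 + 12×15.999 = 495.728 g/mol.
Mass of Al per formula unit: 2 × 26.982 = 53.964 g.
Weight fraction Al = 53.964 / 495.728 = 0.1089.

10.89 mass %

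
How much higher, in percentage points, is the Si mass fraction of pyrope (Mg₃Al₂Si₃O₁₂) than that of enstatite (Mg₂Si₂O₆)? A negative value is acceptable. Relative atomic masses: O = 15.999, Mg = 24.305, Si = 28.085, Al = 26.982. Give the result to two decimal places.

-7.08 percentage points

M(Mg₃Al₂Si₃O₁₂) = 403.122 g/mol, so wt% Si = 84.255/403.122 × 100 = 20.90%.
M(Mg₂Si₂O₆) = 200.774 g/mol, so wt% Si = 56.170/200.774 × 100 = 27.98%.
20.90 − 27.98 = -7.08 pp.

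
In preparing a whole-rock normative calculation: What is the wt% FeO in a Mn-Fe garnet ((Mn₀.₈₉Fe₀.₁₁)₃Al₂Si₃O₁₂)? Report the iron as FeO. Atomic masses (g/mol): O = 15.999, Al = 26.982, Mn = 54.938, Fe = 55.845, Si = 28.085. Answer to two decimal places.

Molar mass of (Mn₀.₈₉Fe₀.₁₁)₃Al₂Si₃O₁₂ = 2.67·54.938 + 0.33·55.845 + 2·26.982 + 3·28.085 + 12·15.999 = 495.320 g/mol.
Each formula unit contains 0.33 Fe, equivalent to 0.33/1 = 0.3300 mol FeO.
M(FeO) = 1×55.845 + 1×15.999 = 71.844 g/mol.
Mass of FeO per formula unit = 0.3300 × 71.844 = 23.709 g.
FeO wt% = 23.709 / 495.320 × 100 = 4.79%.

4.79 wt%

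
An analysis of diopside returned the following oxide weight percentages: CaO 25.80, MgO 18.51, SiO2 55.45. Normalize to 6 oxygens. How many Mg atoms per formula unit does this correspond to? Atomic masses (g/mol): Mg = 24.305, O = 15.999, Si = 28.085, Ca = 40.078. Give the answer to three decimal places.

0.997 Mg apfu

25.80 wt% CaO ÷ 56.077 g/mol = 0.46008 mol, giving 0.46008 Ca and 0.46008 O.
18.51 wt% MgO ÷ 40.304 g/mol = 0.45926 mol, giving 0.45926 Mg and 0.45926 O.
55.45 wt% SiO2 ÷ 60.083 g/mol = 0.92289 mol, giving 0.92289 Si and 1.84578 O.
Oxygen sums to 2.76512; scaling by 6/2.76512 = 2.16989 puts the formula on 6 O.
Mg: 0.45926 × 2.16989 = 0.997 atoms per formula unit.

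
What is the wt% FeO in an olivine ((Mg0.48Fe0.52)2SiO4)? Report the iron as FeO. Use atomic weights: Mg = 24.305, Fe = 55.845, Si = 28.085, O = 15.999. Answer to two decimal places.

43.07 wt%

Molar mass of (Mg0.48Fe0.52)2SiO4 = 0.96*24.305 + 1.04*55.845 + 1*28.085 + 4*15.999 = 173.493 g/mol.
Each formula unit contains 1.04 Fe, equivalent to 1.04/1 = 1.0400 mol FeO.
M(FeO) = 1×55.845 + 1×15.999 = 71.844 g/mol.
Mass of FeO per formula unit = 1.0400 × 71.844 = 74.718 g.
FeO wt% = 74.718 / 173.493 × 100 = 43.07%.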